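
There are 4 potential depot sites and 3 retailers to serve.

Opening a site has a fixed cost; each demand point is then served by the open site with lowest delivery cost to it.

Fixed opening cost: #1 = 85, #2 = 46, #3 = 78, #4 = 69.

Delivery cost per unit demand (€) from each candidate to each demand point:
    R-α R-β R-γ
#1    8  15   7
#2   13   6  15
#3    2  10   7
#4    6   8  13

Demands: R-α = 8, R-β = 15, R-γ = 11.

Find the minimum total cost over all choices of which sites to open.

307

Open {#2, #3}: assign each demand point to its cheapest open site.
  R-α→#3 8×2=16, R-β→#2 15×6=90, R-γ→#3 11×7=77
  delivery cost 183, fixed 124 → total 307.
Compare {#3}: delivery cost 243 + fixed 78 = 321.
Compare {#3, #4}: delivery cost 213 + fixed 147 = 360.
Compare {#1, #2}: delivery cost 231 + fixed 131 = 362.
All other subsets cost ≥ 321. Minimum total cost: 307.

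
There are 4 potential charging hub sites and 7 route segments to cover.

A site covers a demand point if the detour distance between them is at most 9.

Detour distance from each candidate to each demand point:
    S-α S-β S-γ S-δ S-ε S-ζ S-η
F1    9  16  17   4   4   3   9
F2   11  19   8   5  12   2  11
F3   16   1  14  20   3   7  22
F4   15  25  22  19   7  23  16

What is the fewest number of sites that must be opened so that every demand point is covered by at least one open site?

3

Coverage sets (demand points within 9 of each site):
  F1: {S-α, S-δ, S-ε, S-ζ, S-η}
  F2: {S-γ, S-δ, S-ζ}
  F3: {S-β, S-ε, S-ζ}
  F4: {S-ε}
No 2 sites suffice: every size-2 union leaves at least one demand point uncovered.
But {F1, F2, F3} covers everything, so the minimum is 3.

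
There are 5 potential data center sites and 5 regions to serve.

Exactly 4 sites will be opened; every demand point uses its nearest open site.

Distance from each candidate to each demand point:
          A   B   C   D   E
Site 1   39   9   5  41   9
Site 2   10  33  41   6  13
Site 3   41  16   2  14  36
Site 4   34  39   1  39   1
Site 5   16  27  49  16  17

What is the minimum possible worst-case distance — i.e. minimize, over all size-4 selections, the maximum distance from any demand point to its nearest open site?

10

Open {Site 1, Site 2, Site 3, Site 4}.
  Farthest demand point is A at distance 10 (to Site 2); all others are ≤ 10.
With {Site 1, Site 2, Site 3, Site 5} the worst case is 10.
With {Site 1, Site 2, Site 4, Site 5} the worst case is 10.
No size-4 selection achieves below 10.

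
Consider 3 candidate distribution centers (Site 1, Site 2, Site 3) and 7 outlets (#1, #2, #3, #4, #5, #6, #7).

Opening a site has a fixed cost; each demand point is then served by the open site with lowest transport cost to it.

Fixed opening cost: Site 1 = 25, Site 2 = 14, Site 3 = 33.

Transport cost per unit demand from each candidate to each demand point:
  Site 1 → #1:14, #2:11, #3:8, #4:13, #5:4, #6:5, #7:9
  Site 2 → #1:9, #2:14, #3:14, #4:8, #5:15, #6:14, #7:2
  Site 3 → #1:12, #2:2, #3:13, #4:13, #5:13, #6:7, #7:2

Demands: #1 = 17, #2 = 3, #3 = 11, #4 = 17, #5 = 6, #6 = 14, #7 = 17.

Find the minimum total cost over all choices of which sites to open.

Open {Site 1, Site 2}: assign each demand point to its cheapest open site.
  #1→Site 2 17×9=153, #2→Site 1 3×11=33, #3→Site 1 11×8=88, #4→Site 2 17×8=136, #5→Site 1 6×4=24, #6→Site 1 14×5=70, #7→Site 2 17×2=34
  transport cost 538, fixed 39 → total 577.
Compare {Site 1, Site 2, Site 3}: transport cost 511 + fixed 72 = 583.
Compare {Site 2, Site 3}: transport cost 648 + fixed 47 = 695.
Compare {Site 1, Site 3}: transport cost 647 + fixed 58 = 705.
All other subsets cost ≥ 583. Minimum total cost: 577.

577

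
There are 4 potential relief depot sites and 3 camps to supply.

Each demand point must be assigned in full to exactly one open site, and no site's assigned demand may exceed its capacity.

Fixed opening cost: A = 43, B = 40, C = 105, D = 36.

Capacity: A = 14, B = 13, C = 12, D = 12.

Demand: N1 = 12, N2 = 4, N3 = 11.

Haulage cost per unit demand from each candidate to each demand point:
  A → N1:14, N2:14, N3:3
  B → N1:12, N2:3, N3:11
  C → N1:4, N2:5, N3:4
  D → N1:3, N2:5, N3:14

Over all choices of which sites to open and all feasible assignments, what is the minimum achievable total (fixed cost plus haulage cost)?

200

Open {A, B, D}; cheapest assignment that respects the capacities:
  A (cap 14, load 11): N3 — cost 11×3 = 33
  B (cap 13, load 4): N2 — cost 4×3 = 12
  D (cap 12, load 12): N1 — cost 12×3 = 36
  Shipping 81, fixed 119 → total 200.
  Any other capacity-feasible assignment to {A, B, D} ships for at least 81.
Compare {A, C, D}: its best feasible assignment gives total 273.
Compare {B, C, D}: its best feasible assignment gives total 273.
Every other set of open sites that can feasibly serve all demand totals ≥ 273 even under its best assignment. Minimum: 200.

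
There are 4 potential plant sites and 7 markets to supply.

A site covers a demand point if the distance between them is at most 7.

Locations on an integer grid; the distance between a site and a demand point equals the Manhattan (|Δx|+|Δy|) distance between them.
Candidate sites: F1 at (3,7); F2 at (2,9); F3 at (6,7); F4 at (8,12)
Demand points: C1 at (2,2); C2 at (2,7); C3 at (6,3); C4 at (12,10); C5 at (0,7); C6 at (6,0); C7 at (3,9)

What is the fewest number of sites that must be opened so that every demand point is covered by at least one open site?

Coverage sets (demand points within 7 of each site):
  F1: {C1, C2, C3, C5, C7}
  F2: {C1, C2, C5, C7}
  F3: {C2, C3, C5, C6, C7}
  F4: {C4}
No 2 sites suffice: every size-2 union leaves at least one demand point uncovered.
But {F1, F3, F4} covers everything, so the minimum is 3.

3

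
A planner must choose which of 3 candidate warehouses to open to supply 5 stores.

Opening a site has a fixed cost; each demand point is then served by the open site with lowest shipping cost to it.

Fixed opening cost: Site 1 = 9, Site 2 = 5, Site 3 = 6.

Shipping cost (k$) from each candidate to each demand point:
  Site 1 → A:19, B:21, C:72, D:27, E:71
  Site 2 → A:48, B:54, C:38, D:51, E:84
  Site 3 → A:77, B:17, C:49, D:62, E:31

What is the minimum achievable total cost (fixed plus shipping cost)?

Open {Site 1, Site 2, Site 3}: assign each demand point to its cheapest open site.
  A→Site 1 19, B→Site 3 17, C→Site 2 38, D→Site 1 27, E→Site 3 31
  shipping cost 132, fixed 20 → total 152.
Compare {Site 1, Site 3}: shipping cost 143 + fixed 15 = 158.
Compare {Site 1, Site 2}: shipping cost 176 + fixed 14 = 190.
Compare {Site 2, Site 3}: shipping cost 185 + fixed 11 = 196.
All other subsets cost ≥ 158. Minimum total cost: 152.

152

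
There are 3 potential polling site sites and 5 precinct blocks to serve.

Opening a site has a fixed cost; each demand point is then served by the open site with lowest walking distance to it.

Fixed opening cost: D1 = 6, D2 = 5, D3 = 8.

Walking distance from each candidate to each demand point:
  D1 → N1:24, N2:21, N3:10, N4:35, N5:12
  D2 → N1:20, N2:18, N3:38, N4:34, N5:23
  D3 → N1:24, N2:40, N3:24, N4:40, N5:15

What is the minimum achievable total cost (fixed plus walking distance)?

105

Open {D1, D2}: assign each demand point to its cheapest open site.
  N1→D2 20, N2→D2 18, N3→D1 10, N4→D2 34, N5→D1 12
  walking distance 94, fixed 11 → total 105.
Compare {D1}: walking distance 102 + fixed 6 = 108.
Compare {D1, D2, D3}: walking distance 94 + fixed 19 = 113.
Compare {D1, D3}: walking distance 102 + fixed 14 = 116.
All other subsets cost ≥ 108. Minimum total cost: 105.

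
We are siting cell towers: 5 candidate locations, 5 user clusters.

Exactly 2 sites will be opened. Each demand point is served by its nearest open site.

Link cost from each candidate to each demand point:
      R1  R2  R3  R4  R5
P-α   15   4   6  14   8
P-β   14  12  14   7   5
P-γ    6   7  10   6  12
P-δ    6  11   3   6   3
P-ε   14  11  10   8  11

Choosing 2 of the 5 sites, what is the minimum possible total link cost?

Open {P-α, P-δ}.
  R1→P-δ 6, R2→P-α 4, R3→P-δ 3, R4→P-δ 6, R5→P-δ 3  ⇒ total 22.
Compare {P-γ, P-δ}: total 25.
Compare {P-β, P-δ}: total 29.
No size-2 selection does better; minimum is 22.

22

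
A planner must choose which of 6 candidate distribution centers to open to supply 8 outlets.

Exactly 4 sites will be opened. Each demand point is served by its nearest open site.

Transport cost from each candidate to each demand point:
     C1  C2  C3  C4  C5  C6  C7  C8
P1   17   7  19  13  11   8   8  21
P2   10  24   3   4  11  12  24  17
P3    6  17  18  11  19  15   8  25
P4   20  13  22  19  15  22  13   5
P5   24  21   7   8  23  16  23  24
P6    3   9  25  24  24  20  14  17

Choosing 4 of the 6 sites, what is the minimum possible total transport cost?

Open {P1, P2, P4, P6}.
  C1→P6 3, C2→P1 7, C3→P2 3, C4→P2 4, C5→P1 11, C6→P1 8, C7→P1 8, C8→P4 5  ⇒ total 49.
Compare {P1, P2, P3, P4}: total 52.
Compare {P2, P3, P4, P6}: total 55.
No size-4 selection does better; minimum is 49.

49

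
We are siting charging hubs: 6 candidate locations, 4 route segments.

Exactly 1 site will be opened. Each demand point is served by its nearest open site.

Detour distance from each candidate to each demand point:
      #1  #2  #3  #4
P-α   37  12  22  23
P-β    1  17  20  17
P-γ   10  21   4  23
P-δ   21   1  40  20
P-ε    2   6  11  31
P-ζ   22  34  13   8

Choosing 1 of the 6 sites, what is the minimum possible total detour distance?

Open {P-ε}.
  #1→P-ε 2, #2→P-ε 6, #3→P-ε 11, #4→P-ε 31  ⇒ total 50.
Compare {P-β}: total 55.
Compare {P-γ}: total 58.
No size-1 selection does better; minimum is 50.

50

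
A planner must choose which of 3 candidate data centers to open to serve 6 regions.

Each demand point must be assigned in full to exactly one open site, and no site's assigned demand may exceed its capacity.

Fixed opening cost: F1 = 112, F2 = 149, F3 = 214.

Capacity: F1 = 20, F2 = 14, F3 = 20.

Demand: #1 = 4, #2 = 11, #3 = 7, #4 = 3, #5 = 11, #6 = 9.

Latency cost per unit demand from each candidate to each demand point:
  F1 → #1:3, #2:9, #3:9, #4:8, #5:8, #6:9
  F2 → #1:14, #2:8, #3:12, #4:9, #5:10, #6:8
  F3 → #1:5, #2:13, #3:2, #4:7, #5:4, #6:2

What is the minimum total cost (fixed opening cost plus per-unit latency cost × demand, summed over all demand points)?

Open {F1, F2, F3}; cheapest assignment that respects the capacities:
  F1 (cap 20, load 15): #1, #5 — cost 4×3 + 11×8 = 100
  F2 (cap 14, load 11): #2 — cost 11×8 = 88
  F3 (cap 20, load 19): #3, #4, #6 — cost 7×2 + 3×7 + 9×2 = 53
  Shipping 241, fixed 475 → total 716.
  Any other capacity-feasible assignment to {F1, F2, F3} ships for at least 241.
Total demand is 45 and no other set of sites has combined capacity ≥ 45, so {F1, F2, F3} is the only feasible choice of open sites. Minimum: 716.

716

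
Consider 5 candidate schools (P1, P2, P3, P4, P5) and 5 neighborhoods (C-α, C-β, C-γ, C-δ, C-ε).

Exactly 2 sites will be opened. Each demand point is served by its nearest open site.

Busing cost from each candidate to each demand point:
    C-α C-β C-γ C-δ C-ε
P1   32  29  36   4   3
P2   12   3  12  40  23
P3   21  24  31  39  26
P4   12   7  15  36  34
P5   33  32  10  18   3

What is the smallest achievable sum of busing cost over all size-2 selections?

Open {P1, P2}.
  C-α→P2 12, C-β→P2 3, C-γ→P2 12, C-δ→P1 4, C-ε→P1 3  ⇒ total 34.
Compare {P1, P4}: total 41.
Compare {P2, P5}: total 46.
No size-2 selection does better; minimum is 34.

34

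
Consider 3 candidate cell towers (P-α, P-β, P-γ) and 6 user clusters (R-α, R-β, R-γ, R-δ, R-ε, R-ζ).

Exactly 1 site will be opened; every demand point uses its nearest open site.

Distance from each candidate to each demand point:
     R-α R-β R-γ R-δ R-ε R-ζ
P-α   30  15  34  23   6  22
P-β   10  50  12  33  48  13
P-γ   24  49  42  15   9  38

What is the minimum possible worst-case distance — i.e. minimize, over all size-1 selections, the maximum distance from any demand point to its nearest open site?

Open {P-α}.
  Farthest demand point is R-γ at distance 34 (to P-α); all others are ≤ 34.
With {P-γ} the worst case is 49.
With {P-β} the worst case is 50.
No size-1 selection achieves below 34.

34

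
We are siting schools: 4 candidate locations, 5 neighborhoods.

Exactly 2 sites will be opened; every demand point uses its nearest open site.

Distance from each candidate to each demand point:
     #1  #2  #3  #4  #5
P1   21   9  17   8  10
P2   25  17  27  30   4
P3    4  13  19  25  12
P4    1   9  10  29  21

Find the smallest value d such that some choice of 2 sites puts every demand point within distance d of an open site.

10

Open {P1, P4}.
  Farthest demand point is #3 at distance 10 (to P4); all others are ≤ 10.
With {P1, P3} the worst case is 17.
With {P1, P2} the worst case is 21.
No size-2 selection achieves below 10.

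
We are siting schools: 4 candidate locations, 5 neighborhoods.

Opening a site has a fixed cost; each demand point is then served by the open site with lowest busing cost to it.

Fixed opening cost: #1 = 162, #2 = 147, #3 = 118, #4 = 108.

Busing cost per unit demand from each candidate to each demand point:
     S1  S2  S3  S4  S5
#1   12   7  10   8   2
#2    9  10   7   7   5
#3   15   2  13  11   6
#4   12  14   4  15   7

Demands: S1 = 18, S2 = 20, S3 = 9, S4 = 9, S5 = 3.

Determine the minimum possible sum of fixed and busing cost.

Open {#2, #3}: assign each demand point to its cheapest open site.
  S1→#2 18×9=162, S2→#3 20×2=40, S3→#2 9×7=63, S4→#2 9×7=63, S5→#2 3×5=15
  busing cost 343, fixed 265 → total 608.
Compare {#3, #4}: busing cost 409 + fixed 226 = 635.
Compare {#2}: busing cost 503 + fixed 147 = 650.
Compare {#3}: busing cost 544 + fixed 118 = 662.
All other subsets cost ≥ 635. Minimum total cost: 608.

608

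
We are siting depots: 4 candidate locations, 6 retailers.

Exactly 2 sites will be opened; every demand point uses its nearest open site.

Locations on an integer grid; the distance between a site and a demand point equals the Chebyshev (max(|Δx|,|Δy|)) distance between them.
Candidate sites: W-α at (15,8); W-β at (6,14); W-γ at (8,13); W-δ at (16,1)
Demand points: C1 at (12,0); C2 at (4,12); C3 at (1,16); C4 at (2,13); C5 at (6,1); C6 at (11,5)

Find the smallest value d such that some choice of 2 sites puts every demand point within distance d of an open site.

Open {W-α, W-β}.
  Farthest demand point is C5 at distance 9 (to W-α); all others are ≤ 9.
With {W-α, W-γ} the worst case is 9.
With {W-β, W-δ} the worst case is 10.
No size-2 selection achieves below 9.

9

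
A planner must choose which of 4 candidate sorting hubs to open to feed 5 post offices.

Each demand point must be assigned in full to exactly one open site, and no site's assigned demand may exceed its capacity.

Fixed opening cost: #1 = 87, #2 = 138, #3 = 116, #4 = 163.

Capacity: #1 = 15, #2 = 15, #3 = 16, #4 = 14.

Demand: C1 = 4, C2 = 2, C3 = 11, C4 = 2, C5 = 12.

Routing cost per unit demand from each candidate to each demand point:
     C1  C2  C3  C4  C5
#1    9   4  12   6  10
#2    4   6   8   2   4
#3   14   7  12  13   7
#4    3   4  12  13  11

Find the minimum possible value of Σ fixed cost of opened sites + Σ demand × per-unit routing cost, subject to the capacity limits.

Open {#2, #3}; cheapest assignment that respects the capacities:
  #2 (cap 15, load 15): C1, C3 — cost 4×4 + 11×8 = 104
  #3 (cap 16, load 16): C2, C4, C5 — cost 2×7 + 2×13 + 12×7 = 124
  Shipping 228, fixed 254 → total 482.
  Any other capacity-feasible assignment to {#2, #3} ships for at least 228.
Compare {#1, #3}: its best feasible assignment gives total 495.
Compare {#1, #2, #3}: its best feasible assignment gives total 549.
Every other set of open sites that can feasibly serve all demand totals ≥ 495 even under its best assignment. Minimum: 482.

482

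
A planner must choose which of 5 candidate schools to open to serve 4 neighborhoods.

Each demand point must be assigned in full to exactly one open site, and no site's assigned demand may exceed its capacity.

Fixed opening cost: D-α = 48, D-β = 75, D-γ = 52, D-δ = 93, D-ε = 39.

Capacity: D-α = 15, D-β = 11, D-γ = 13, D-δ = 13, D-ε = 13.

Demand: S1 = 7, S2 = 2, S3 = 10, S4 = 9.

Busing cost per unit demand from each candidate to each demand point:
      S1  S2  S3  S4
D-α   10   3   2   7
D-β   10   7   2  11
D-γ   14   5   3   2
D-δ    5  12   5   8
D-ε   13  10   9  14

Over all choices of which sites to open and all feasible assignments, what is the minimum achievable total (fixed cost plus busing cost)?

Open {D-α, D-γ, D-δ}; cheapest assignment that respects the capacities:
  D-α (cap 15, load 12): S2, S3 — cost 2×3 + 10×2 = 26
  D-γ (cap 13, load 9): S4 — cost 9×2 = 18
  D-δ (cap 13, load 7): S1 — cost 7×5 = 35
  Shipping 79, fixed 193 → total 272.
  Any other capacity-feasible assignment to {D-α, D-γ, D-δ} ships for at least 79.
Compare {D-α, D-γ, D-ε}: its best feasible assignment gives total 274.
Compare {D-α, D-β, D-γ}: its best feasible assignment gives total 289.
Every other set of open sites that can feasibly serve all demand totals ≥ 274 even under its best assignment. Minimum: 272.

272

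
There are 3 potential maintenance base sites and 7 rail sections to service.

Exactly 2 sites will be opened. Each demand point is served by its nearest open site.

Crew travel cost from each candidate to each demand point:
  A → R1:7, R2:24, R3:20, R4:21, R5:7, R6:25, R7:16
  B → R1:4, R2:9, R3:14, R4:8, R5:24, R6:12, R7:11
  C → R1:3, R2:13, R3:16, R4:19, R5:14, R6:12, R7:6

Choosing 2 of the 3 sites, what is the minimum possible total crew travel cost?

Open {A, B}.
  R1→B 4, R2→B 9, R3→B 14, R4→B 8, R5→A 7, R6→B 12, R7→B 11  ⇒ total 65.
Compare {B, C}: total 66.
Compare {A, C}: total 76.

65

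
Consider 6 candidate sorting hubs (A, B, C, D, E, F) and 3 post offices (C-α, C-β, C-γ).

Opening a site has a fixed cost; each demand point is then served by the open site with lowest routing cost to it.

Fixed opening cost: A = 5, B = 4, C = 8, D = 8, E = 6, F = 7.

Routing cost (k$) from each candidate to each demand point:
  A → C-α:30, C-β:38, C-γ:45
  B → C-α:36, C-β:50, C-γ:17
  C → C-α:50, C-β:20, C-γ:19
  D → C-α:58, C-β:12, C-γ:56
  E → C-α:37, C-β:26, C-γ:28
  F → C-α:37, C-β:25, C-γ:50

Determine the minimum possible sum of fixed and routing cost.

76

Open {A, B, D}: assign each demand point to its cheapest open site.
  C-α→A 30, C-β→D 12, C-γ→B 17
  routing cost 59, fixed 17 → total 76.
Compare {B, D}: routing cost 65 + fixed 12 = 77.
Compare {A, C}: routing cost 69 + fixed 13 = 82.
Compare {A, C, D}: routing cost 61 + fixed 21 = 82.
All other subsets cost ≥ 77. Minimum total cost: 76.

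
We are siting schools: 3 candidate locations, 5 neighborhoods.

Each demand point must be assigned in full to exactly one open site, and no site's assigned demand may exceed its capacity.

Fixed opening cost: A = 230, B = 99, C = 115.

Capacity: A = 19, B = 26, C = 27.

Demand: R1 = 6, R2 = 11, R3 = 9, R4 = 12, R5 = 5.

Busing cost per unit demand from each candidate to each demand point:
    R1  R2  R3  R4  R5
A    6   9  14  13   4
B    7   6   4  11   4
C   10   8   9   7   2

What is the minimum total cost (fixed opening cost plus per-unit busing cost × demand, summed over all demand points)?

Open {B, C}; cheapest assignment that respects the capacities:
  B (cap 26, load 26): R1, R2, R3 — cost 6×7 + 11×6 + 9×4 = 144
  C (cap 27, load 17): R4, R5 — cost 12×7 + 5×2 = 94
  Shipping 238, fixed 214 → total 452.
  Any other capacity-feasible assignment to {B, C} ships for at least 238.
Compare {A, B}: its best feasible assignment gives total 643.
Compare {A, C}: its best feasible assignment gives total 655.
Every other set of open sites that can feasibly serve all demand totals ≥ 643 even under its best assignment. Minimum: 452.

452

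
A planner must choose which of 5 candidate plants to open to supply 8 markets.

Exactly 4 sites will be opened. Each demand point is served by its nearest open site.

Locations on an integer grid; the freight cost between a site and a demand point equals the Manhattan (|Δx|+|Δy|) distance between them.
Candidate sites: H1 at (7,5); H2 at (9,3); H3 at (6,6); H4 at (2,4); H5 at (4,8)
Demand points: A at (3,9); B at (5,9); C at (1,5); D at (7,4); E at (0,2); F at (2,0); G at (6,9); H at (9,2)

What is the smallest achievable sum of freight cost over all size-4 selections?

Open {H1, H2, H4, H5}.
  A→H5 2, B→H5 2, C→H4 2, D→H1 1, E→H4 4, F→H4 4, G→H5 3, H→H2 1  ⇒ total 19.
Compare {H2, H3, H4, H5}: total 21.
Compare {H1, H3, H4, H5}: total 23.
No size-4 selection does better; minimum is 19.

19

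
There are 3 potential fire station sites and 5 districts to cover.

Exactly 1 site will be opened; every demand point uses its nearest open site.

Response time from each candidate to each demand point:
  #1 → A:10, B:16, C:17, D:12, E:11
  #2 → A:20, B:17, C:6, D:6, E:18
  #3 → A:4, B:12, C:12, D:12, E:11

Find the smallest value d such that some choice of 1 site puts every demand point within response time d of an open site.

Open {#3}.
  Farthest demand point is B at response time 12 (to #3); all others are ≤ 12.
With {#1} the worst case is 17.
With {#2} the worst case is 20.
No size-1 selection achieves below 12.

12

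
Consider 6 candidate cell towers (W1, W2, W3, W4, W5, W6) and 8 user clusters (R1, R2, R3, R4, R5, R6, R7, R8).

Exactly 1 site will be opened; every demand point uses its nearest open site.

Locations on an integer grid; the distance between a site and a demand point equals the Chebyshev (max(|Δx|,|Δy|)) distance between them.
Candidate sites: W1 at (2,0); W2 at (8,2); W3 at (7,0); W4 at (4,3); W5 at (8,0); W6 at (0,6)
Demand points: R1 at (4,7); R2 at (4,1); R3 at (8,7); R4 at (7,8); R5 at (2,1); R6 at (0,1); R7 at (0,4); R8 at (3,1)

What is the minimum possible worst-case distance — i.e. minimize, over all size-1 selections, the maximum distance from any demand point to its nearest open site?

Open {W4}.
  Farthest demand point is R4 at distance 5 (to W4); all others are ≤ 5.
With {W1} the worst case is 8.
With {W2} the worst case is 8.
No size-1 selection achieves below 5.

5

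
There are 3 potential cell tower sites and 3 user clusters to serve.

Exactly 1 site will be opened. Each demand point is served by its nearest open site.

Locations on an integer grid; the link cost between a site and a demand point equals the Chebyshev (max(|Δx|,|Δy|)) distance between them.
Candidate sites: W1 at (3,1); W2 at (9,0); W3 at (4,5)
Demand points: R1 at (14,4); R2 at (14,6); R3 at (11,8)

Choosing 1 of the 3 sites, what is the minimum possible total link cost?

Open {W2}.
  R1→W2 5, R2→W2 6, R3→W2 8  ⇒ total 19.
Compare {W3}: total 27.
Compare {W1}: total 30.

19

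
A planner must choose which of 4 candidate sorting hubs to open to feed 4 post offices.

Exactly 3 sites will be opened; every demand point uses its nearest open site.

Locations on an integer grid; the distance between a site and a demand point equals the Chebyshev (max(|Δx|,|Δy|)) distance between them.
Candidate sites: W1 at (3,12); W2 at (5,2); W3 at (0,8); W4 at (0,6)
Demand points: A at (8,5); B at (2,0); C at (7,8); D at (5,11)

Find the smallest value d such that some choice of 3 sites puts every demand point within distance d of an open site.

4

Open {W1, W2, W3}.
  Farthest demand point is C at distance 4 (to W1); all others are ≤ 4.
With {W1, W2, W4} the worst case is 4.
With {W2, W3, W4} the worst case is 6.
No size-3 selection achieves below 4.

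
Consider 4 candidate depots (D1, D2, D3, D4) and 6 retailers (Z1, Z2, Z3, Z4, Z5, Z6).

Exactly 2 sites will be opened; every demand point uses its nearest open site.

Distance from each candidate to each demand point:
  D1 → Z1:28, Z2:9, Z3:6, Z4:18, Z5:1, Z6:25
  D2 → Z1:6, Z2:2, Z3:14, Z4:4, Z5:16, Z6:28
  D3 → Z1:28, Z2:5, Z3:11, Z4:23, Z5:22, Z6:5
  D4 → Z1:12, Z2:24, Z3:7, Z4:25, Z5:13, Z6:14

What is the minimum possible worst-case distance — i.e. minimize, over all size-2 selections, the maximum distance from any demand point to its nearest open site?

Open {D2, D4}.
  Farthest demand point is Z6 at distance 14 (to D4); all others are ≤ 14.
With {D2, D3} the worst case is 16.
With {D1, D4} the worst case is 18.
No size-2 selection achieves below 14.

14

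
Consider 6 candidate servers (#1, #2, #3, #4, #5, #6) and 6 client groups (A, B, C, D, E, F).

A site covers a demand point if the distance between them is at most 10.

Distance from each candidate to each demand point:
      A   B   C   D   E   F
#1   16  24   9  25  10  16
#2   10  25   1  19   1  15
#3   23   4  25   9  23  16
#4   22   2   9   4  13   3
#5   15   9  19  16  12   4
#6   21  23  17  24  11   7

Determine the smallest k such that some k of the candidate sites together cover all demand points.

Coverage sets (demand points within 10 of each site):
  #1: {C, E}
  #2: {A, C, E}
  #3: {B, D}
  #4: {B, C, D, F}
  #5: {B, F}
  #6: {F}
No single site covers all 6 demand points.
But {#2, #4} covers everything, so the minimum is 2.

2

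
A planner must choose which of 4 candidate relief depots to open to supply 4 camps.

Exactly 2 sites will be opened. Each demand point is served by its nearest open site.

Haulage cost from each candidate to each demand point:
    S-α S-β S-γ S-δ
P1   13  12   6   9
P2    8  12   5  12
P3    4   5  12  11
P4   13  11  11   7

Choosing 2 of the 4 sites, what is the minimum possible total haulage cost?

24

Open {P1, P3}.
  S-α→P3 4, S-β→P3 5, S-γ→P1 6, S-δ→P1 9  ⇒ total 24.
Compare {P2, P3}: total 25.
Compare {P3, P4}: total 27.
No size-2 selection does better; minimum is 24.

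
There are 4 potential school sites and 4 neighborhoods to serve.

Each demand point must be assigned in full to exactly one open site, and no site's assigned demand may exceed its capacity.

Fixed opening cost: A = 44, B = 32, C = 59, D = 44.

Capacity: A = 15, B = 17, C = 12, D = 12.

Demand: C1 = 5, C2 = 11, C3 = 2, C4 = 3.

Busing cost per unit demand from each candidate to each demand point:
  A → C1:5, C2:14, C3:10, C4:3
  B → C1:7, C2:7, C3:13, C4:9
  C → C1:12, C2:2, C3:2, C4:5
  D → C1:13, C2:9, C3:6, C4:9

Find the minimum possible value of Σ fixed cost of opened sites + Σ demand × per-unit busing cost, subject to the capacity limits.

179

Open {A, C}; cheapest assignment that respects the capacities:
  A (cap 15, load 10): C1, C3, C4 — cost 5×5 + 2×10 + 3×3 = 54
  C (cap 12, load 11): C2 — cost 11×2 = 22
  Shipping 76, fixed 103 → total 179.
  Any other capacity-feasible assignment to {A, C} ships for at least 76.
Compare {B, C}: its best feasible assignment gives total 201.
Compare {A, B}: its best feasible assignment gives total 207.
Every other set of open sites that can feasibly serve all demand totals ≥ 201 even under its best assignment. Minimum: 179.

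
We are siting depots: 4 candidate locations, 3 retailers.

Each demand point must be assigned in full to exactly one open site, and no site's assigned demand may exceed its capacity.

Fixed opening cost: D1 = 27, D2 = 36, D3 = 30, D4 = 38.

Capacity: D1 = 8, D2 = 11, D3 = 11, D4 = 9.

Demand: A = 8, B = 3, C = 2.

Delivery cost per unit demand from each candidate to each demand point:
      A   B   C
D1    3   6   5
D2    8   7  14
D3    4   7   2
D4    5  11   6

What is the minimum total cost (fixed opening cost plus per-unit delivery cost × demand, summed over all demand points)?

106

Open {D1, D3}; cheapest assignment that respects the capacities:
  D1 (cap 8, load 8): A — cost 8×3 = 24
  D3 (cap 11, load 5): B, C — cost 3×7 + 2×2 = 25
  Shipping 49, fixed 57 → total 106.
  Any other capacity-feasible assignment to {D1, D3} ships for at least 49.
Compare {D2, D3}: its best feasible assignment gives total 123.
Compare {D1, D4}: its best feasible assignment gives total 133.
Every other set of open sites that can feasibly serve all demand totals ≥ 123 even under its best assignment. Minimum: 106.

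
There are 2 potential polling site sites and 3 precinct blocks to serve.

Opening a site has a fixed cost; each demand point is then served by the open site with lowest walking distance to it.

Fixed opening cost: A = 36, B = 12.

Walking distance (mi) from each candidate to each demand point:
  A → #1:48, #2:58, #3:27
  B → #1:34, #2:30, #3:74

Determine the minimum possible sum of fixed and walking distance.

139

Open {A, B}: assign each demand point to its cheapest open site.
  #1→B 34, #2→B 30, #3→A 27
  walking distance 91, fixed 48 → total 139.
Compare {B}: walking distance 138 + fixed 12 = 150.
Compare {A}: walking distance 133 + fixed 36 = 169.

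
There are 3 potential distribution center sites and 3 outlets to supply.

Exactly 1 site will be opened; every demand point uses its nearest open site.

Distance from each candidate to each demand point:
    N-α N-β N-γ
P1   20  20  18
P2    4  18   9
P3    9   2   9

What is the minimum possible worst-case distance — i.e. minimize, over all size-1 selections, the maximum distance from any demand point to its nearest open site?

Open {P3}.
  Farthest demand point is N-α at distance 9 (to P3); all others are ≤ 9.
With {P2} the worst case is 18.
With {P1} the worst case is 20.
No size-1 selection achieves below 9.

9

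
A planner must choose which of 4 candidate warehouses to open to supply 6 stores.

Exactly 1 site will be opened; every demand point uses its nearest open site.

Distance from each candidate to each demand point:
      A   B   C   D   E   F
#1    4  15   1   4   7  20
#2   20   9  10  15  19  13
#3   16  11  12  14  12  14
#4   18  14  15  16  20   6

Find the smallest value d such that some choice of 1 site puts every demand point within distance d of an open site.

16

Open {#3}.
  Farthest demand point is A at distance 16 (to #3); all others are ≤ 16.
With {#1} the worst case is 20.
With {#2} the worst case is 20.
No size-1 selection achieves below 16.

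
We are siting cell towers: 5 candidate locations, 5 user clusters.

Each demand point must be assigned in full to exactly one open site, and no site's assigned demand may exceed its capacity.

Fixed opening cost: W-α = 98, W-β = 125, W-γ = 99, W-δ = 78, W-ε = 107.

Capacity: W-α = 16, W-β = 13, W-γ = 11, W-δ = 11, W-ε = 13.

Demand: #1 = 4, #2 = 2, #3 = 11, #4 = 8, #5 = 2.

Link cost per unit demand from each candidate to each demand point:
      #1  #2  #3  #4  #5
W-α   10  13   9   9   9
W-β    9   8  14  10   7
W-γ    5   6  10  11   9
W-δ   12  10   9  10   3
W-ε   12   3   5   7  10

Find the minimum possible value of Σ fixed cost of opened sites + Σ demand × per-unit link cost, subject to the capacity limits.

396

Open {W-α, W-ε}; cheapest assignment that respects the capacities:
  W-α (cap 16, load 14): #1, #4, #5 — cost 4×10 + 8×9 + 2×9 = 130
  W-ε (cap 13, load 13): #2, #3 — cost 2×3 + 11×5 = 61
  Shipping 191, fixed 205 → total 396.
  Any other capacity-feasible assignment to {W-α, W-ε} ships for at least 191.
Compare {W-α, W-δ}: its best feasible assignment gives total 431.
Compare {W-γ, W-δ, W-ε}: its best feasible assignment gives total 451.
Every other set of open sites that can feasibly serve all demand totals ≥ 431 even under its best assignment. Minimum: 396.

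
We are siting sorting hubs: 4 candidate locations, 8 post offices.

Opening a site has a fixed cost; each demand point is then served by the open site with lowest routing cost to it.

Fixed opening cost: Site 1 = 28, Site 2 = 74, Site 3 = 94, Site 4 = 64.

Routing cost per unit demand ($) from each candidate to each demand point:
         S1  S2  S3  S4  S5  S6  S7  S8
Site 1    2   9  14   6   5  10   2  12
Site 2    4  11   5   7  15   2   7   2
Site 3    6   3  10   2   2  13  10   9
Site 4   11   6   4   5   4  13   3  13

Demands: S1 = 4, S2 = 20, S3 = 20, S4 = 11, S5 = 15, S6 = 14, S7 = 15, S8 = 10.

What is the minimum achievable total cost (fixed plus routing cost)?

Open {Site 1, Site 2, Site 3}: assign each demand point to its cheapest open site.
  S1→Site 1 4×2=8, S2→Site 3 20×3=60, S3→Site 2 20×5=100, S4→Site 3 11×2=22, S5→Site 3 15×2=30, S6→Site 2 14×2=28, S7→Site 1 15×2=30, S8→Site 2 10×2=20
  routing cost 298, fixed 196 → total 494.
Compare {Site 2, Site 3, Site 4}: routing cost 301 + fixed 232 = 533.
Compare {Site 1, Site 2, Site 3, Site 4}: routing cost 278 + fixed 260 = 538.
Compare {Site 2, Site 3}: routing cost 381 + fixed 168 = 549.
All other subsets cost ≥ 533. Minimum total cost: 494.

494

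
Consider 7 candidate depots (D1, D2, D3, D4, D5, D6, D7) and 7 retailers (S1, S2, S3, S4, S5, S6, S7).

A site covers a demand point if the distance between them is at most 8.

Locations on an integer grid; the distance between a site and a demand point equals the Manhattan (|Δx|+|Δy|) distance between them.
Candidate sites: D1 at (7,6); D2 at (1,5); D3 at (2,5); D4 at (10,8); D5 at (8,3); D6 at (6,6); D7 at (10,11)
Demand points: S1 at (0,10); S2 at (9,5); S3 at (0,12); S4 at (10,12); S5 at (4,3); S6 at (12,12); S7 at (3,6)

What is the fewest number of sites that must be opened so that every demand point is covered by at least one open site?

2

Coverage sets (demand points within 8 of each site):
  D1: {S2, S5, S7}
  D2: {S1, S2, S3, S5, S7}
  D3: {S1, S2, S5, S7}
  D4: {S2, S4, S6}
  D5: {S2, S5, S7}
  D6: {S2, S5, S7}
  D7: {S2, S4, S6}
No single site covers all 7 demand points.
But {D2, D4} covers everything, so the minimum is 2.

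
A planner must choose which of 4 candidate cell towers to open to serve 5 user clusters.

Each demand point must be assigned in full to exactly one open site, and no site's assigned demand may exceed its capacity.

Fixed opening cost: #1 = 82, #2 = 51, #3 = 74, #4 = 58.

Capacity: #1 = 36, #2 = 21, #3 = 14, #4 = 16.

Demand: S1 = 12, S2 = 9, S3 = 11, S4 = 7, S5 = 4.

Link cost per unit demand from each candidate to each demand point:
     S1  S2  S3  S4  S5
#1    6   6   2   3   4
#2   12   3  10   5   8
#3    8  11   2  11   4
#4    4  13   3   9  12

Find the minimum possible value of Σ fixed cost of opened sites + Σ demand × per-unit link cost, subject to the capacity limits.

Open {#1, #2}; cheapest assignment that respects the capacities:
  #1 (cap 36, load 34): S1, S3, S4, S5 — cost 12×6 + 11×2 + 7×3 + 4×4 = 131
  #2 (cap 21, load 9): S2 — cost 9×3 = 27
  Shipping 158, fixed 133 → total 291.
  Any other capacity-feasible assignment to {#1, #2} ships for at least 158.
Compare {#1, #4}: its best feasible assignment gives total 301.
Compare {#1, #2, #4}: its best feasible assignment gives total 325.
Every other set of open sites that can feasibly serve all demand totals ≥ 301 even under its best assignment. Minimum: 291.

291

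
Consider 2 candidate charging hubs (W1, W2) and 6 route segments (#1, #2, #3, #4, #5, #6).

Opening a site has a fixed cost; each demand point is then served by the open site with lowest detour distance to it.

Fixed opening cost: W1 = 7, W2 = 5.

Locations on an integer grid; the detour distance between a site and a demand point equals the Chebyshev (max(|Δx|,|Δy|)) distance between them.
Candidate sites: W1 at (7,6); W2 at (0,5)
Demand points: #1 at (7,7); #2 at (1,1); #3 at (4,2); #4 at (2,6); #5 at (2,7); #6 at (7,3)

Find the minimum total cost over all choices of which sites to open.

28

Open {W1, W2}: assign each demand point to its cheapest open site.
  #1→W1 1, #2→W2 4, #3→W1 4, #4→W2 2, #5→W2 2, #6→W1 3
  detour distance 16, fixed 12 → total 28.
Compare {W1}: detour distance 24 + fixed 7 = 31.
Compare {W2}: detour distance 26 + fixed 5 = 31.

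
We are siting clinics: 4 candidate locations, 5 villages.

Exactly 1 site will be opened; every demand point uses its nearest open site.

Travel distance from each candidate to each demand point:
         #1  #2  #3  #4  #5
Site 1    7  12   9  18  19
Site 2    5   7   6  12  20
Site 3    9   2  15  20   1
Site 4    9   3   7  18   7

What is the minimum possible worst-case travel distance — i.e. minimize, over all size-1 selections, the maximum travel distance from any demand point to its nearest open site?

18

Open {Site 4}.
  Farthest demand point is #4 at travel distance 18 (to Site 4); all others are ≤ 18.
With {Site 1} the worst case is 19.
With {Site 2} the worst case is 20.
No size-1 selection achieves below 18.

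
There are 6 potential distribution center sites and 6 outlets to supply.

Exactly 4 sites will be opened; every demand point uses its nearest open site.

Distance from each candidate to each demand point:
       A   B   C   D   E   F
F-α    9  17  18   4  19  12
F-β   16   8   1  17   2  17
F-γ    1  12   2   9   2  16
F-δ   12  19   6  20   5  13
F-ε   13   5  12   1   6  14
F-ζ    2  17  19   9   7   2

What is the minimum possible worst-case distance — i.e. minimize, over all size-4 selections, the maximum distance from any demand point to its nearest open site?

Open {F-α, F-β, F-ε, F-ζ}.
  Farthest demand point is B at distance 5 (to F-ε); all others are ≤ 5.
With {F-α, F-γ, F-ε, F-ζ} the worst case is 5.
With {F-β, F-γ, F-ε, F-ζ} the worst case is 5.
No size-4 selection achieves below 5.

5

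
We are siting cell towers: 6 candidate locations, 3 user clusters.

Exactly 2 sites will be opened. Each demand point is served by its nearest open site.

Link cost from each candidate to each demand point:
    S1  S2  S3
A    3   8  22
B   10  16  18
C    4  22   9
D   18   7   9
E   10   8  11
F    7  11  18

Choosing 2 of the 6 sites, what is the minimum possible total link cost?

Open {A, D}.
  S1→A 3, S2→D 7, S3→D 9  ⇒ total 19.
Compare {A, C}: total 20.
Compare {C, D}: total 20.
No size-2 selection does better; minimum is 19.

19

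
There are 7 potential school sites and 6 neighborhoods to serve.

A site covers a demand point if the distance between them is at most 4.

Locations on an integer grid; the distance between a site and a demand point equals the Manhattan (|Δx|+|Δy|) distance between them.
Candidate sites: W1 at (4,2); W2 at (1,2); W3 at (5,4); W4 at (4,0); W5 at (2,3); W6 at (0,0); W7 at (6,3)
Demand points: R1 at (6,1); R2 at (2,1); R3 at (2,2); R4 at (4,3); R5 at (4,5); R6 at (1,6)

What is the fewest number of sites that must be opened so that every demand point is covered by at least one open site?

Coverage sets (demand points within 4 of each site):
  W1: {R1, R2, R3, R4, R5}
  W2: {R2, R3, R4, R6}
  W3: {R1, R4, R5}
  W4: {R1, R2, R3, R4}
  W5: {R2, R3, R4, R5, R6}
  W6: {R2, R3}
  W7: {R1, R4, R5}
No single site covers all 6 demand points.
But {W1, W2} covers everything, so the minimum is 2.

2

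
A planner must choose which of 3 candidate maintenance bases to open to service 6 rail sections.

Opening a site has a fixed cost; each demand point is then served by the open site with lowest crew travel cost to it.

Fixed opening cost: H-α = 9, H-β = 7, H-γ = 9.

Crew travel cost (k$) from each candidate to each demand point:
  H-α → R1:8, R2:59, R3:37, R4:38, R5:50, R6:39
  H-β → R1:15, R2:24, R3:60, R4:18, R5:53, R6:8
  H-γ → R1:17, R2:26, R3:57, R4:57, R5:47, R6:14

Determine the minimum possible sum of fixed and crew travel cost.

161

Open {H-α, H-β}: assign each demand point to its cheapest open site.
  R1→H-α 8, R2→H-β 24, R3→H-α 37, R4→H-β 18, R5→H-α 50, R6→H-β 8
  crew travel cost 145, fixed 16 → total 161.
Compare {H-α, H-β, H-γ}: crew travel cost 142 + fixed 25 = 167.
Compare {H-β}: crew travel cost 178 + fixed 7 = 185.
Compare {H-β, H-γ}: crew travel cost 169 + fixed 16 = 185.
All other subsets cost ≥ 167. Minimum total cost: 161.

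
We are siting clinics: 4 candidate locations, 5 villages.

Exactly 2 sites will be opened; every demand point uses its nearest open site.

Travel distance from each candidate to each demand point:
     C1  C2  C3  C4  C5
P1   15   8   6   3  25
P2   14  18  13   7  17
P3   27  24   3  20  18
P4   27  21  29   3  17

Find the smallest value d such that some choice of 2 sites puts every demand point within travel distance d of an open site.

Open {P1, P2}.
  Farthest demand point is C5 at travel distance 17 (to P2); all others are ≤ 17.
With {P1, P4} the worst case is 17.
With {P1, P3} the worst case is 18.
No size-2 selection achieves below 17.

17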